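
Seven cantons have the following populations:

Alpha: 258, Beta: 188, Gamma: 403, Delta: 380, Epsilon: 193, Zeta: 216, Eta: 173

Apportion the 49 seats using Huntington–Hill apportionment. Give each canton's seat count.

Alpha: 7; Beta: 5; Gamma: 11; Delta: 10; Epsilon: 5; Zeta: 6; Eta: 5

With divisor 37: modified quotas Alpha 6.973, Beta 5.081, Gamma 10.892, Delta 10.270, Epsilon 5.216, Zeta 5.838, Eta 4.676.
Geometric-mean thresholds: Alpha √(6·7)=6.481, Beta √(5·6)=5.477, Gamma √(10·11)=10.488, Delta √(10·11)=10.488, Epsilon √(5·6)=5.477, Zeta √(5·6)=5.477, Eta √(4·5)=4.472.
Each quota rounded against its threshold gives Alpha 7, Beta 5, Gamma 11, Delta 10, Epsilon 5, Zeta 6, Eta 5 (total 49).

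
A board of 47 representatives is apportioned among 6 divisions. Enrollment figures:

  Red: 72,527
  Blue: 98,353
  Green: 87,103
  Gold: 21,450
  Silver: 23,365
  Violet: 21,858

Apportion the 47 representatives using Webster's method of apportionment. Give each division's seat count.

Red=11, Blue=14, Green=13, Gold=3, Silver=3, Violet=3

Standard divisor 324656/47 ≈ 6907.574; standard quotas: Red 10.500, Blue 14.238, Green 12.610, Gold 3.105, Silver 3.383, Violet 3.164.
Rounding to the nearest integer gives 10, 14, 13, 3, 3, 3 = 46 seats, so the divisor must be adjusted.
With modified divisor 6800: modified quotas Red 10.666, Blue 14.464, Green 12.809, Gold 3.154, Silver 3.436, Violet 3.214.
Rounding to the nearest integer: Red 11, Blue 14, Green 13, Gold 3, Silver 3, Violet 3 (total 47).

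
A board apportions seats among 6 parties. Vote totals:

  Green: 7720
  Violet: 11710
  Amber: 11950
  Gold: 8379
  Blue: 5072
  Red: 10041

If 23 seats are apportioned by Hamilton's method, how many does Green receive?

Total 54872; standard divisor 54872/23 ≈ 2385.739.
Standard quotas: Green 3.2359, Violet 4.9083, Amber 5.0089, Gold 3.5121, Blue 2.1260, Red 4.2088.
Lower quotas: Green 3, Violet 4, Amber 5, Gold 3, Blue 2, Red 4 (sum 21, leaving 2 seats).
Remainders in descending order: Violet 0.9083, Gold 0.5121, Green 0.2359, Red 0.2088, Blue 0.1260, Amber 0.0089.
Largest remainders: Violet, Gold receive the extra seats.
Green receives 3.

3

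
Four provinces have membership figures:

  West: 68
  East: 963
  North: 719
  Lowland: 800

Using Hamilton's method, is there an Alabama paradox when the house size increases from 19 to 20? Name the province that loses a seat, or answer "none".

West

At 19 seats: West 1, East 7, North 5, Lowland 6.
At 20 seats: West 0, East 8, North 6, Lowland 6.
West drops from 1 to 0.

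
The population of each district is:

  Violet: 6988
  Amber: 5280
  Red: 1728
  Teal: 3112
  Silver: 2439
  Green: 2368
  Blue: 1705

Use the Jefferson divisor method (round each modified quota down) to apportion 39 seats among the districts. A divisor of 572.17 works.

Violet: 12, Amber: 9, Red: 3, Teal: 5, Silver: 4, Green: 4, Blue: 2

With modified divisor 572.17: modified quotas Violet 12.213, Amber 9.228, Red 3.020, Teal 5.439, Silver 4.263, Green 4.139, Blue 2.980.
Rounding down: Violet 12, Amber 9, Red 3, Teal 5, Silver 4, Green 4, Blue 2 (total 39).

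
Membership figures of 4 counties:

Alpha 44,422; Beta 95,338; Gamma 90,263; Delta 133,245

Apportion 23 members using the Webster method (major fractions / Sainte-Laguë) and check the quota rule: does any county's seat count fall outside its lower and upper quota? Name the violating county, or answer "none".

Standard quotas: Alpha 2.813, Beta 6.036, Gamma 5.715, Delta 8.436.
Webster allocation: Alpha 3, Beta 6, Gamma 6, Delta 8.
Every allocation lies between the lower and upper quota.

none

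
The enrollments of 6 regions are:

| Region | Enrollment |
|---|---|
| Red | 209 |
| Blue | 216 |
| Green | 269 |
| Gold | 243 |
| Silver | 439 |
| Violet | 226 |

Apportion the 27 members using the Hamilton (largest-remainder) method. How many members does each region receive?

Total 1602; standard divisor 1602/27 ≈ 59.333.
Standard quotas: Red 3.522, Blue 3.640, Green 4.534, Gold 4.096, Silver 7.399, Violet 3.809.
Lower quotas: Red 3, Blue 3, Green 4, Gold 4, Silver 7, Violet 3 (sum 24, leaving 3 seats).
Remainders in descending order: Violet 0.809, Blue 0.640, Green 0.534, Red 0.522, Silver 0.399, Gold 0.096.
The surplus seats go to Violet, Blue, Green.

Red=3; Blue=4; Green=5; Gold=4; Silver=7; Violet=4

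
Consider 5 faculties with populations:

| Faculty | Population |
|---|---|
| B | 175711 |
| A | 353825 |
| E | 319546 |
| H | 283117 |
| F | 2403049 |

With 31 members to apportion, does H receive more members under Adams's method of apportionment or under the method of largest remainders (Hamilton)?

Adams

Adams: B 2, A 3, E 3, H 3, F 20.
Hamilton: B 2, A 3, E 3, H 2, F 21.
H gets 3 under Adams and 2 under Hamilton.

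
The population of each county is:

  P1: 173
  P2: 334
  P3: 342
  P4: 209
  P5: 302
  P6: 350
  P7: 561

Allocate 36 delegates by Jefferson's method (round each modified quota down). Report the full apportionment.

P1 3; P2 5; P3 5; P4 3; P5 5; P6 6; P7 9

Standard divisor 2271/36 ≈ 63.083; standard quotas: P1 2.742, P2 5.295, P3 5.421, P4 3.313, P5 4.787, P6 5.548, P7 8.893.
Rounding down gives 2, 5, 5, 3, 4, 5, 8 = 32 seats, so the divisor must be adjusted.
With modified divisor 57.2: modified quotas P1 3.024, P2 5.839, P3 5.979, P4 3.654, P5 5.280, P6 6.119, P7 9.808.
Rounding down: P1 3, P2 5, P3 5, P4 3, P5 5, P6 6, P7 9 (total 36).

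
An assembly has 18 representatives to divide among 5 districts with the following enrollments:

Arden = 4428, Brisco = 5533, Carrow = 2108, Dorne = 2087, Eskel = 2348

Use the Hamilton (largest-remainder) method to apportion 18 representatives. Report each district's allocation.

Arden 5; Brisco 6; Carrow 2; Dorne 2; Eskel 3

Total 16504; standard divisor 16504/18 ≈ 916.889.
Standard quotas: Arden 4.8294, Brisco 6.0345, Carrow 2.2991, Dorne 2.2762, Eskel 2.5608.
Lower quotas: Arden 4, Brisco 6, Carrow 2, Dorne 2, Eskel 2 (sum 16, leaving 2 seats).
Remainders in descending order: Arden 0.8294, Eskel 0.5608, Carrow 0.2991, Dorne 0.2762, Brisco 0.0345.
The surplus seats go to Arden, Eskel.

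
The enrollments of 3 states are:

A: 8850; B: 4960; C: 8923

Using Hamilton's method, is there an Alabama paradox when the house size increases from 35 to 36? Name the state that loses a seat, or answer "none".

none

At 35 seats: A 13, B 8, C 14.
At 36 seats: A 14, B 8, C 14.
No state's allocation decreased.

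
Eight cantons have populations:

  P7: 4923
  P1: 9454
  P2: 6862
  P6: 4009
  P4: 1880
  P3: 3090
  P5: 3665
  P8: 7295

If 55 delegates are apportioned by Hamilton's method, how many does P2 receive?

9

The standard divisor is 41178/55 ≈ 748.691.
Standard quotas: P7 6.5755, P1 12.6274, P2 9.1653, P6 5.3547, P4 2.5110, P3 4.1272, P5 4.8952, P8 9.7437.
Lower quotas: P7 6, P1 12, P2 9, P6 5, P4 2, P3 4, P5 4, P8 9 (sum 51, leaving 4 seats).
Remainders in descending order: P5 0.8952, P8 0.7437, P1 0.6274, P7 0.5755, P4 0.5110, P6 0.3547, P2 0.1653, P3 0.1272.
The surplus seats go to P5, P8, P1, P7.
P2 receives 9.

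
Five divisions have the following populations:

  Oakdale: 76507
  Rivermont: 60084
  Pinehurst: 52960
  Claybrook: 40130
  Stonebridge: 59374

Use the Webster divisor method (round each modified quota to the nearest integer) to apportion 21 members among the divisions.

Standard divisor 289055/21 ≈ 13764.524; standard quotas: Oakdale 5.558, Rivermont 4.365, Pinehurst 3.848, Claybrook 2.915, Stonebridge 4.314.
Rounding to the nearest integer gives Oakdale 6, Rivermont 4, Pinehurst 4, Claybrook 3, Stonebridge 4 — total 21, matching the house size, so no adjustment is needed.

Oakdale=6; Rivermont=4; Pinehurst=4; Claybrook=3; Stonebridge=4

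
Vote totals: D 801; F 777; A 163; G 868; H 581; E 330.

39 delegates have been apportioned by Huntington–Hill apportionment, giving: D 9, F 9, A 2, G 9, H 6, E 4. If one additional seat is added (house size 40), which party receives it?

G

Priority for the next seat is population ÷ (√(s·(s+1))).
Priorities: D 84.433, F 81.903, A 66.544, G 91.495, H 89.650, E 73.790.
Highest priority: G.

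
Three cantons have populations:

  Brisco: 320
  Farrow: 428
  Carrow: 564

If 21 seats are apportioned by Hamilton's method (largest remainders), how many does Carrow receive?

9

Total 1312; standard divisor 1312/21 ≈ 62.476.
Standard quotas: Brisco 5.122, Farrow 6.851, Carrow 9.027.
Lower quotas: Brisco 5, Farrow 6, Carrow 9 (sum 20, leaving 1 seat).
Remainders in descending order: Farrow 0.851, Brisco 0.122, Carrow 0.027.
The surplus seat goes to Farrow.
Carrow receives 9.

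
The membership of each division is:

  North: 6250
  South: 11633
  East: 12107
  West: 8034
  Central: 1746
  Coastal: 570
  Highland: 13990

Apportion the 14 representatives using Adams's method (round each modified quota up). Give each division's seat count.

North=2; South=2; East=3; West=2; Central=1; Coastal=1; Highland=3

Standard divisor 54330/14 ≈ 3880.714; standard quotas: North 1.611, South 2.998, East 3.120, West 2.070, Central 0.450, Coastal 0.147, Highland 3.605.
Rounding up gives 2, 3, 4, 3, 1, 1, 4 = 18 seats, so the divisor must be adjusted.
With modified divisor 5900: modified quotas North 1.059, South 1.972, East 2.052, West 1.362, Central 0.296, Coastal 0.097, Highland 2.371.
Rounding up: North 2, South 2, East 3, West 2, Central 1, Coastal 1, Highland 3 (total 14).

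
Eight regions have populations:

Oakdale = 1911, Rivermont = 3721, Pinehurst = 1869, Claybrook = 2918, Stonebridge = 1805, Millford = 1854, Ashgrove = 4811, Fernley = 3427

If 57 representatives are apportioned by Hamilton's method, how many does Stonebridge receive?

5

Standard divisor: 22316 ÷ 57 ≈ 391.509.
Standard quotas: Oakdale 4.881, Rivermont 9.504, Pinehurst 4.774, Claybrook 7.453, Stonebridge 4.610, Millford 4.736, Ashgrove 12.288, Fernley 8.753.
Lower quotas: Oakdale 4, Rivermont 9, Pinehurst 4, Claybrook 7, Stonebridge 4, Millford 4, Ashgrove 12, Fernley 8 (sum 52, leaving 5 seats).
Remainders in descending order: Oakdale 0.881, Pinehurst 0.774, Fernley 0.753, Millford 0.736, Stonebridge 0.610, Rivermont 0.504, Claybrook 0.453, Ashgrove 0.288.
The surplus seats go to Oakdale, Pinehurst, Fernley, Millford, Stonebridge.
Stonebridge receives 5.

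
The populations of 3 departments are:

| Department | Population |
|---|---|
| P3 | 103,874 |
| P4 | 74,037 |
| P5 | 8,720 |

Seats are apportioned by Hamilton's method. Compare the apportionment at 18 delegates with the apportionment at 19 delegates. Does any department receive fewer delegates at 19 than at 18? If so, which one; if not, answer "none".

At 18 seats: P3 10, P4 7, P5 1.
At 19 seats: P3 11, P4 7, P5 1.
No department's allocation decreased.

none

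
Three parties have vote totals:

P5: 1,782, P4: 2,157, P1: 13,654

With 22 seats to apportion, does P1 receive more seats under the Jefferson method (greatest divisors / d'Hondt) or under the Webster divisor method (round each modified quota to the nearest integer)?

Jefferson: P5 2, P4 2, P1 18.
Webster: P5 2, P4 3, P1 17.
P1 gets 18 under Jefferson and 17 under Webster.

Jefferson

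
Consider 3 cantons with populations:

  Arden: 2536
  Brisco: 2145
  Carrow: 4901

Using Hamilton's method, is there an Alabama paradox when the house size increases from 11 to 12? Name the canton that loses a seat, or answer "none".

none

At 11 seats: Arden 3, Brisco 2, Carrow 6.
At 12 seats: Arden 3, Brisco 3, Carrow 6.
No canton's allocation decreased.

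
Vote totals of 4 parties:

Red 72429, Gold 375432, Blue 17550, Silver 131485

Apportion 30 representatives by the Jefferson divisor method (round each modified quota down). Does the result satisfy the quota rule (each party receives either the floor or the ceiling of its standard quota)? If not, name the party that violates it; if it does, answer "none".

Standard quotas: Red 3.640, Gold 18.869, Blue 0.882, Silver 6.608.
Jefferson allocation: Red 3, Gold 20, Blue 0, Silver 7.
Gold has quota 18.869 (lower 18, upper 19) but receives 20 — outside the quota interval.

Gold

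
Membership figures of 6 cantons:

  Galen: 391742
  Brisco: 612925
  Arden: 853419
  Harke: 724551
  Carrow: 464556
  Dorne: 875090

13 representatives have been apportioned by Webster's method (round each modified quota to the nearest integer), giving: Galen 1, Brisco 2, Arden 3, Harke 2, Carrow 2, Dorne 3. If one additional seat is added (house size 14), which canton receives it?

Harke

Priority for the next seat is population ÷ (current seats + 0.5).
Priorities: Galen 261161.333, Brisco 245170.000, Arden 243834.000, Harke 289820.400, Carrow 185822.400, Dorne 250025.714.
Highest priority: Harke.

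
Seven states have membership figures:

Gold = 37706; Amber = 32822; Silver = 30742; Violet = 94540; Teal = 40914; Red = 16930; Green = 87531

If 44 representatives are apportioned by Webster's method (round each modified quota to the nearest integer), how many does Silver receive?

Standard divisor 341185/44 ≈ 7754.205; standard quotas: Gold 4.863, Amber 4.233, Silver 3.965, Violet 12.192, Teal 5.276, Red 2.183, Green 11.288.
Rounding to the nearest integer gives 5, 4, 4, 12, 5, 2, 11 = 43 seats, so the divisor must be adjusted.
With modified divisor 7590: modified quotas Gold 4.968, Amber 4.324, Silver 4.050, Violet 12.456, Teal 5.391, Red 2.231, Green 11.532.
Rounding to the nearest integer: Gold 5, Amber 4, Silver 4, Violet 12, Teal 5, Red 2, Green 12 (total 44).
Silver receives 4.

4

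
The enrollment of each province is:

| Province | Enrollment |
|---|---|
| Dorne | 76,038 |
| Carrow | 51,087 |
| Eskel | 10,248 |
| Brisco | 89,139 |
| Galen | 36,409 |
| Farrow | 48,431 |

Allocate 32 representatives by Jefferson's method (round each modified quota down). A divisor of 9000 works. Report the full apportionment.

With modified divisor 9000: modified quotas Dorne 8.449, Carrow 5.676, Eskel 1.139, Brisco 9.904, Galen 4.045, Farrow 5.381.
Rounding down: Dorne 8, Carrow 5, Eskel 1, Brisco 9, Galen 4, Farrow 5 (total 32).

Dorne=8, Carrow=5, Eskel=1, Brisco=9, Galen=4, Farrow=5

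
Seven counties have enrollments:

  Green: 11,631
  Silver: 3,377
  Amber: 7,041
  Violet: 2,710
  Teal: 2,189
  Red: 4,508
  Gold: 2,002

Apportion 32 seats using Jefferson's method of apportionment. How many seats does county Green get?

12

Standard divisor 33458/32 ≈ 1045.562; standard quotas: Green 11.124, Silver 3.230, Amber 6.734, Violet 2.592, Teal 2.094, Red 4.312, Gold 1.915.
Rounding down gives 11, 3, 6, 2, 2, 4, 1 = 29 seats, so the divisor must be adjusted.
With modified divisor 940: modified quotas Green 12.373, Silver 3.593, Amber 7.490, Violet 2.883, Teal 2.329, Red 4.796, Gold 2.130.
Rounding down: Green 12, Silver 3, Amber 7, Violet 2, Teal 2, Red 4, Gold 2 (total 32).
Green receives 12.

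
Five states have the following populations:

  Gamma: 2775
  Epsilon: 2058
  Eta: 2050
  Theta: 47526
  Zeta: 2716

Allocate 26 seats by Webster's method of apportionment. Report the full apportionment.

Gamma 1, Epsilon 1, Eta 1, Theta 22, Zeta 1

Standard divisor 57125/26 ≈ 2197.115; standard quotas: Gamma 1.263, Epsilon 0.937, Eta 0.933, Theta 21.631, Zeta 1.236.
Rounding to the nearest integer gives Gamma 1, Epsilon 1, Eta 1, Theta 22, Zeta 1 — total 26, matching the house size, so no adjustment is needed.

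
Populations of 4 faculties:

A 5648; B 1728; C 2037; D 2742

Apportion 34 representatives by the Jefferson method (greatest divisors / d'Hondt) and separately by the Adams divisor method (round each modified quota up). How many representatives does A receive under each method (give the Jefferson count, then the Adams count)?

Jefferson: A 16, B 5, C 5, D 8.
Adams: A 15, B 5, C 6, D 8.
A gets 16 under Jefferson and 15 under Adams.

16 and 15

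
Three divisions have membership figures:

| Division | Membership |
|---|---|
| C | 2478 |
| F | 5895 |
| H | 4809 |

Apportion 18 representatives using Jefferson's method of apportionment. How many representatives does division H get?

Standard divisor 13182/18 ≈ 732.333; standard quotas: C 3.384, F 8.050, H 6.567.
Rounding down gives 3, 8, 6 = 17 seats, so the divisor must be adjusted.
With modified divisor 670: modified quotas C 3.699, F 8.799, H 7.178.
Rounding down: C 3, F 8, H 7 (total 18).
H receives 7.

7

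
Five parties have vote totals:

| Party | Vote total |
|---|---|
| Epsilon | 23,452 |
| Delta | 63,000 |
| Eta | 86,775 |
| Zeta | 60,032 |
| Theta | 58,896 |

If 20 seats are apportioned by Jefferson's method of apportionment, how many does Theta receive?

4

Standard divisor 292155/20 ≈ 14607.75; standard quotas: Epsilon 1.605, Delta 4.313, Eta 5.940, Zeta 4.110, Theta 4.032.
Rounding down gives 1, 4, 5, 4, 4 = 18 seats, so the divisor must be adjusted.
With modified divisor 12500: modified quotas Epsilon 1.876, Delta 5.040, Eta 6.942, Zeta 4.803, Theta 4.712.
Rounding down: Epsilon 1, Delta 5, Eta 6, Zeta 4, Theta 4 (total 20).
Theta receives 4.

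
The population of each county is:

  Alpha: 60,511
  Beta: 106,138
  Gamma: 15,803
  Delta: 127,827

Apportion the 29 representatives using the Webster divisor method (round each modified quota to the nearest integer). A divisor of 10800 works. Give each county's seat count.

With modified divisor 10800: modified quotas Alpha 5.603, Beta 9.828, Gamma 1.463, Delta 11.836.
Rounding to the nearest integer: Alpha 6, Beta 10, Gamma 1, Delta 12 (total 29).

Alpha 6, Beta 10, Gamma 1, Delta 12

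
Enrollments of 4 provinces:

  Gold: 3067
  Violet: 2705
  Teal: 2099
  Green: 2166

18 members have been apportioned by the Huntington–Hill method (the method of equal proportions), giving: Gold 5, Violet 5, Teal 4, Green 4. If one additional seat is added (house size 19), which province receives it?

Gold

Priority for the next seat is population ÷ (√(s·(s+1))).
Priorities: Gold 559.955, Violet 493.863, Teal 469.351, Green 484.332.
Highest priority: Gold.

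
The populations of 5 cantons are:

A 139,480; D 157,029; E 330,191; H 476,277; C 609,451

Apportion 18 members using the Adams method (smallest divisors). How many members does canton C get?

6

Standard divisor 1712428/18 ≈ 95134.889; standard quotas: A 1.466, D 1.651, E 3.471, H 5.006, C 6.406.
Rounding up gives 2, 2, 4, 6, 7 = 21 seats, so the divisor must be adjusted.
With modified divisor 114600: modified quotas A 1.217, D 1.370, E 2.881, H 4.156, C 5.318.
Rounding up: A 2, D 2, E 3, H 5, C 6 (total 18).
C receives 6.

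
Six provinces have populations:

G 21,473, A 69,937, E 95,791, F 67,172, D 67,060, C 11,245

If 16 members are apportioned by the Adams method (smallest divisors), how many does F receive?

Standard divisor 332678/16 ≈ 20792.375; standard quotas: G 1.033, A 3.364, E 4.607, F 3.231, D 3.225, C 0.541.
Rounding up gives 2, 4, 5, 4, 4, 1 = 20 seats, so the divisor must be adjusted.
With modified divisor 23600: modified quotas G 0.910, A 2.963, E 4.059, F 2.846, D 2.842, C 0.476.
Rounding up: G 1, A 3, E 5, F 3, D 3, C 1 (total 16).
F receives 3.

3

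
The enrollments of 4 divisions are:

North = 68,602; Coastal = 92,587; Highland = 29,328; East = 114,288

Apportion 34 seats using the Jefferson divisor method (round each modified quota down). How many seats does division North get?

Standard divisor 304805/34 ≈ 8964.853; standard quotas: North 7.652, Coastal 10.328, Highland 3.271, East 12.748.
Rounding down gives 7, 10, 3, 12 = 32 seats, so the divisor must be adjusted.
With modified divisor 8500: modified quotas North 8.071, Coastal 10.893, Highland 3.450, East 13.446.
Rounding down: North 8, Coastal 10, Highland 3, East 13 (total 34).
North receives 8.

8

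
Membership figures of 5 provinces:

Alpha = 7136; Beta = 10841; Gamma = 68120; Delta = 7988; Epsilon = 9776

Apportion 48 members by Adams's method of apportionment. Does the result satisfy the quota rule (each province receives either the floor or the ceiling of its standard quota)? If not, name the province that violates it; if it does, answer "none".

Gamma

Standard quotas: Alpha 3.298, Beta 5.010, Gamma 31.482, Delta 3.692, Epsilon 4.518.
Adams allocation: Alpha 4, Beta 5, Gamma 30, Delta 4, Epsilon 5.
Gamma has quota 31.482 (lower 31, upper 32) but receives 30 — outside the quota interval.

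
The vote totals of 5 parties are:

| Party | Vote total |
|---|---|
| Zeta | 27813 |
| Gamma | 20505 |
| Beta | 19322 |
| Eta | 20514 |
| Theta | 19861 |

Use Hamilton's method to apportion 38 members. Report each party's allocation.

Zeta 10, Gamma 7, Beta 7, Eta 7, Theta 7

Standard divisor: 108015 ÷ 38 ≈ 2842.5.
Standard quotas: Zeta 9.7847, Gamma 7.2137, Beta 6.7975, Eta 7.2169, Theta 6.9872.
Lower quotas: Zeta 9, Gamma 7, Beta 6, Eta 7, Theta 6 (sum 35, leaving 3 seats).
Remainders in descending order: Theta 0.9872, Beta 0.7975, Zeta 0.7847, Eta 0.2169, Gamma 0.2137.
The surplus seats go to Theta, Beta, Zeta.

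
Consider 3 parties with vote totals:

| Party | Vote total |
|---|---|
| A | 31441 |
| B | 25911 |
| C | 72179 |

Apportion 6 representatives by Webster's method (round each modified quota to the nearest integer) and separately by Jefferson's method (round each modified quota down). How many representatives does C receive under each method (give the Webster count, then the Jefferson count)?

Webster: A 2, B 1, C 3.
Jefferson: A 1, B 1, C 4.
C gets 3 under Webster and 4 under Jefferson.

3 and 4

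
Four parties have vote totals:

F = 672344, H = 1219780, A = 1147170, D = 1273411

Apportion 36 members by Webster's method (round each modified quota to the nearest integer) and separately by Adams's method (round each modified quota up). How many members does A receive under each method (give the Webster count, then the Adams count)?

Webster: F 6, H 10, A 9, D 11.
Adams: F 6, H 10, A 10, D 10.
A gets 9 under Webster and 10 under Adams.

9 and 10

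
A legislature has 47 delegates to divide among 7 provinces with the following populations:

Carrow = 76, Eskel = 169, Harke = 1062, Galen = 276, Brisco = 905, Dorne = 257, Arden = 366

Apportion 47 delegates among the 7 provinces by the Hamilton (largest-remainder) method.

Standard divisor: 3111 ÷ 47 ≈ 66.191.
Standard quotas: Carrow 1.148, Eskel 2.553, Harke 16.044, Galen 4.170, Brisco 13.672, Dorne 3.883, Arden 5.529.
Lower quotas: Carrow 1, Eskel 2, Harke 16, Galen 4, Brisco 13, Dorne 3, Arden 5 (sum 44, leaving 3 seats).
Remainders in descending order: Dorne 0.883, Brisco 0.672, Eskel 0.553, Arden 0.529, Galen 0.170, Carrow 0.148, Harke 0.044.
Largest remainders: Dorne, Brisco, Eskel receive the extra seats.

Carrow: 1; Eskel: 3; Harke: 16; Galen: 4; Brisco: 14; Dorne: 4; Arden: 5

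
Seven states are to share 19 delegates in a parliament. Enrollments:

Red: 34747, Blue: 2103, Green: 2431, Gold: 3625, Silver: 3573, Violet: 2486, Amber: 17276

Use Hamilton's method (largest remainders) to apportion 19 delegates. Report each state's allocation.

Red 10, Blue 0, Green 1, Gold 1, Silver 1, Violet 1, Amber 5

Standard divisor: 66241 ÷ 19 ≈ 3486.368.
Standard quotas: Red 9.9665, Blue 0.6032, Green 0.6973, Gold 1.0398, Silver 1.0248, Violet 0.7131, Amber 4.9553.
Lower quotas: Red 9, Blue 0, Green 0, Gold 1, Silver 1, Violet 0, Amber 4 (sum 15, leaving 4 seats).
Remainders in descending order: Red 0.9665, Amber 0.9553, Violet 0.7131, Green 0.6973, Blue 0.6032, Gold 0.0398, Silver 0.0248.
Largest remainders: Red, Amber, Violet, Green receive the extra seats.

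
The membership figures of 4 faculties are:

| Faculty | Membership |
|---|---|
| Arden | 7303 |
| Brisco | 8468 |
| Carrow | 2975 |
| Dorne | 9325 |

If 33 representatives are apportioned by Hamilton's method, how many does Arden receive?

9

The standard divisor is 28071/33 ≈ 850.636.
Standard quotas: Arden 8.5853, Brisco 9.9549, Carrow 3.4974, Dorne 10.9624.
Lower quotas: Arden 8, Brisco 9, Carrow 3, Dorne 10 (sum 30, leaving 3 seats).
Remainders in descending order: Dorne 0.9624, Brisco 0.9549, Arden 0.5853, Carrow 0.4974.
Largest remainders: Dorne, Brisco, Arden receive the extra seats.
Arden receives 9.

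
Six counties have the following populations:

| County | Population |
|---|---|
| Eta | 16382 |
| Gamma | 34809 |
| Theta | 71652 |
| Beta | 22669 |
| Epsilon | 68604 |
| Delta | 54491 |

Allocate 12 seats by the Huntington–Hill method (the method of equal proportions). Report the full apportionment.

With divisor 23430: modified quotas Eta 0.699, Gamma 1.486, Theta 3.058, Beta 0.968, Epsilon 2.928, Delta 2.326.
Geometric-mean thresholds: Eta (min 1), Gamma √(1·2)=1.414, Theta √(3·4)=3.464, Beta (min 1), Epsilon √(2·3)=2.449, Delta √(2·3)=2.449.
Each quota rounded against its threshold gives Eta 1, Gamma 2, Theta 3, Beta 1, Epsilon 3, Delta 2 (total 12).

Eta=1, Gamma=2, Theta=3, Beta=1, Epsilon=3, Delta=2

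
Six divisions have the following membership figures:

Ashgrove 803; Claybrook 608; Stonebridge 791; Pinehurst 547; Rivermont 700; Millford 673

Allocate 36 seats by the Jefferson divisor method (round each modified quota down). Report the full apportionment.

Standard divisor 4122/36 ≈ 114.5; standard quotas: Ashgrove 7.013, Claybrook 5.310, Stonebridge 6.908, Pinehurst 4.777, Rivermont 6.114, Millford 5.878.
Rounding down gives 7, 5, 6, 4, 6, 5 = 33 seats, so the divisor must be adjusted.
With modified divisor 105: modified quotas Ashgrove 7.648, Claybrook 5.790, Stonebridge 7.533, Pinehurst 5.210, Rivermont 6.667, Millford 6.410.
Rounding down: Ashgrove 7, Claybrook 5, Stonebridge 7, Pinehurst 5, Rivermont 6, Millford 6 (total 36).

Ashgrove=7, Claybrook=5, Stonebridge=7, Pinehurst=5, Rivermont=6, Millford=6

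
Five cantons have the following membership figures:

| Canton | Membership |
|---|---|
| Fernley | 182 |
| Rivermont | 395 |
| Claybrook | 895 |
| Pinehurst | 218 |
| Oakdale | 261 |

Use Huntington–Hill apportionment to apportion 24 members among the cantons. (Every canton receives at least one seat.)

Fernley: 2; Rivermont: 5; Claybrook: 11; Pinehurst: 3; Oakdale: 3

With divisor 82: modified quotas Fernley 2.220, Rivermont 4.817, Claybrook 10.915, Pinehurst 2.659, Oakdale 3.183.
Geometric-mean thresholds: Fernley √(2·3)=2.449, Rivermont √(4·5)=4.472, Claybrook √(10·11)=10.488, Pinehurst √(2·3)=2.449, Oakdale √(3·4)=3.464.
Each quota rounded against its threshold gives Fernley 2, Rivermont 5, Claybrook 11, Pinehurst 3, Oakdale 3 (total 24).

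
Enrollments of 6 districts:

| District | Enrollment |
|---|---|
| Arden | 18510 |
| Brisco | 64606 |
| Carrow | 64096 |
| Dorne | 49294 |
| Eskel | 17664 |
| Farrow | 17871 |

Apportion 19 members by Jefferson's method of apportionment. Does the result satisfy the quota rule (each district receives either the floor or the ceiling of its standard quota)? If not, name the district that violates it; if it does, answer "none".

none

Standard quotas: Arden 1.516, Brisco 5.290, Carrow 5.248, Dorne 4.036, Eskel 1.446, Farrow 1.463.
Jefferson allocation: Arden 1, Brisco 6, Carrow 6, Dorne 4, Eskel 1, Farrow 1.
Every allocation lies between the lower and upper quota.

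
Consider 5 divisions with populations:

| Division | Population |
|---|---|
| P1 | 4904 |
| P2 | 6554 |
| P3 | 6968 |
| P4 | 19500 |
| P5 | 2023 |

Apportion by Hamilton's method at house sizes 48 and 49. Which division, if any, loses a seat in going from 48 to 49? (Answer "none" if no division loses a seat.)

At 48 seats: P1 6, P2 8, P3 8, P4 23, P5 3.
At 49 seats: P1 6, P2 8, P3 9, P4 24, P5 2.
P5 drops from 3 to 2.

P5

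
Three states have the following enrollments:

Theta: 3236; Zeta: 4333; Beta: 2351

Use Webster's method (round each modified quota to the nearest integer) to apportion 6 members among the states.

Theta 2, Zeta 3, Beta 1

Standard divisor 9920/6 ≈ 1653.333; standard quotas: Theta 1.957, Zeta 2.621, Beta 1.422.
Rounding to the nearest integer gives Theta 2, Zeta 3, Beta 1 — total 6, matching the house size, so no adjustment is needed.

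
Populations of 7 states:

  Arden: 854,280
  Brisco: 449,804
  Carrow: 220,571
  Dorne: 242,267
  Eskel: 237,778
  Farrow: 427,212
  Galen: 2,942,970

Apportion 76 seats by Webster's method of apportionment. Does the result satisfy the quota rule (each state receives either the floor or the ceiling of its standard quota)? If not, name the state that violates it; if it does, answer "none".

Standard quotas: Arden 12.079, Brisco 6.360, Carrow 3.119, Dorne 3.426, Eskel 3.362, Farrow 6.041, Galen 41.613.
Webster allocation: Arden 12, Brisco 6, Carrow 3, Dorne 3, Eskel 3, Farrow 6, Galen 43.
Galen has quota 41.613 (lower 41, upper 42) but receives 43 — outside the quota interval.

Galen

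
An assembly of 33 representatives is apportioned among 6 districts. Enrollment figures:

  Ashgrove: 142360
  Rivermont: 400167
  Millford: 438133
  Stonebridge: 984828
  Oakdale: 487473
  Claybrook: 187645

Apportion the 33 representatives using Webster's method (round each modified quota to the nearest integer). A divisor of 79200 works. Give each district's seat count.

Ashgrove 2; Rivermont 5; Millford 6; Stonebridge 12; Oakdale 6; Claybrook 2

With modified divisor 79200: modified quotas Ashgrove 1.797, Rivermont 5.053, Millford 5.532, Stonebridge 12.435, Oakdale 6.155, Claybrook 2.369.
Rounding to the nearest integer: Ashgrove 2, Rivermont 5, Millford 6, Stonebridge 12, Oakdale 6, Claybrook 2 (total 33).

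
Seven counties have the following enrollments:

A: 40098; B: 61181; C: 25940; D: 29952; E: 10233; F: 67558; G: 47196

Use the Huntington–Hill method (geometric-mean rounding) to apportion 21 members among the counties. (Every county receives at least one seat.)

A 3, B 5, C 2, D 2, E 1, F 5, G 3

With divisor 13652: modified quotas A 2.937, B 4.481, C 1.900, D 2.194, E 0.750, F 4.949, G 3.457.
Geometric-mean thresholds: A √(2·3)=2.449, B √(4·5)=4.472, C √(1·2)=1.414, D √(2·3)=2.449, E (min 1), F √(4·5)=4.472, G √(3·4)=3.464.
Each quota rounded against its threshold gives A 3, B 5, C 2, D 2, E 1, F 5, G 3 (total 21).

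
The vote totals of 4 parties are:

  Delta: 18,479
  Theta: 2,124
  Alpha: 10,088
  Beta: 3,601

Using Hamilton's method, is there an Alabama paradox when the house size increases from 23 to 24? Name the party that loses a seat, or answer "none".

At 23 seats: Delta 12, Theta 2, Alpha 7, Beta 2.
At 24 seats: Delta 13, Theta 1, Alpha 7, Beta 3.
Theta drops from 2 to 1.

Theta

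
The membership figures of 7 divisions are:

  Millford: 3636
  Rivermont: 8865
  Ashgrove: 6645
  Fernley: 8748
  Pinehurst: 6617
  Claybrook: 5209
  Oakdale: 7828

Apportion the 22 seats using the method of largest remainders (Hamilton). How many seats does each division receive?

Millford 2; Rivermont 4; Ashgrove 3; Fernley 4; Pinehurst 3; Claybrook 2; Oakdale 4

The standard divisor is 47548/22 ≈ 2161.273.
Standard quotas: Millford 1.6823, Rivermont 4.1017, Ashgrove 3.0746, Fernley 4.0476, Pinehurst 3.0616, Claybrook 2.4102, Oakdale 3.6219.
Lower quotas: Millford 1, Rivermont 4, Ashgrove 3, Fernley 4, Pinehurst 3, Claybrook 2, Oakdale 3 (sum 20, leaving 2 seats).
Remainders in descending order: Millford 0.6823, Oakdale 0.6219, Claybrook 0.4102, Rivermont 0.1017, Ashgrove 0.0746, Pinehurst 0.0616, Fernley 0.0476.
The surplus seats go to Millford, Oakdale.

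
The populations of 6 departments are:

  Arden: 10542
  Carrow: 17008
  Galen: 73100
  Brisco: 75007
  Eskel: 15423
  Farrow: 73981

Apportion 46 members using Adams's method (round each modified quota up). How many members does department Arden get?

2

Standard divisor 265061/46 ≈ 5762.196; standard quotas: Arden 1.830, Carrow 2.952, Galen 12.686, Brisco 13.017, Eskel 2.677, Farrow 12.839.
Rounding up gives 2, 3, 13, 14, 3, 13 = 48 seats, so the divisor must be adjusted.
With modified divisor 6130: modified quotas Arden 1.720, Carrow 2.775, Galen 11.925, Brisco 12.236, Eskel 2.516, Farrow 12.069.
Rounding up: Arden 2, Carrow 3, Galen 12, Brisco 13, Eskel 3, Farrow 13 (total 46).
Arden receives 2.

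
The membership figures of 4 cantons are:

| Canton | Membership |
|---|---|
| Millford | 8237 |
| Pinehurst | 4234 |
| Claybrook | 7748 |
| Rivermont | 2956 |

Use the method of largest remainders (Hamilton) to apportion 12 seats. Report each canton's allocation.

Millford 4, Pinehurst 2, Claybrook 4, Rivermont 2

Standard divisor: 23175 ÷ 12 ≈ 1931.25.
Standard quotas: Millford 4.2651, Pinehurst 2.1924, Claybrook 4.0119, Rivermont 1.5306.
Lower quotas: Millford 4, Pinehurst 2, Claybrook 4, Rivermont 1 (sum 11, leaving 1 seat).
Remainders in descending order: Rivermont 0.5306, Millford 0.2651, Pinehurst 0.1924, Claybrook 0.0119.
Largest remainder: Rivermont receives the extra seat.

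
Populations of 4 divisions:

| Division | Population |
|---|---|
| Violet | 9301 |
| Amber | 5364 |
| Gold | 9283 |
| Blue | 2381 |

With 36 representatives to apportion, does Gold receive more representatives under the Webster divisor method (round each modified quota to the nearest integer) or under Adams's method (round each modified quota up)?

Webster

Webster: Violet 13, Amber 7, Gold 13, Blue 3.
Adams: Violet 13, Amber 7, Gold 12, Blue 4.
Gold gets 13 under Webster and 12 under Adams.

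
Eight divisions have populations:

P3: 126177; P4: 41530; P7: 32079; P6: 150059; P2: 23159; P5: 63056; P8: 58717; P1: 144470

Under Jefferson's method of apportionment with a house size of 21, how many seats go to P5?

Standard divisor 639247/21 ≈ 30440.333; standard quotas: P3 4.145, P4 1.364, P7 1.054, P6 4.930, P2 0.761, P5 2.071, P8 1.929, P1 4.746.
Rounding down gives 4, 1, 1, 4, 0, 2, 1, 4 = 17 seats, so the divisor must be adjusted.
With modified divisor 25100: modified quotas P3 5.027, P4 1.655, P7 1.278, P6 5.978, P2 0.923, P5 2.512, P8 2.339, P1 5.756.
Rounding down: P3 5, P4 1, P7 1, P6 5, P2 0, P5 2, P8 2, P1 5 (total 21).
P5 receives 2.

2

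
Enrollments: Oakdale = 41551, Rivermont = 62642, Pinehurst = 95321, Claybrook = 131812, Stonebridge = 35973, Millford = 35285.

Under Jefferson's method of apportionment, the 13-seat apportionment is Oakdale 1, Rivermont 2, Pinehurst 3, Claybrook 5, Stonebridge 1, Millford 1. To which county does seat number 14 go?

Priority for the next seat is population ÷ (current seats + 1).
Priorities: Oakdale 20775.500, Rivermont 20880.667, Pinehurst 23830.250, Claybrook 21968.667, Stonebridge 17986.500, Millford 17642.500.
Highest priority: Pinehurst.

Pinehurst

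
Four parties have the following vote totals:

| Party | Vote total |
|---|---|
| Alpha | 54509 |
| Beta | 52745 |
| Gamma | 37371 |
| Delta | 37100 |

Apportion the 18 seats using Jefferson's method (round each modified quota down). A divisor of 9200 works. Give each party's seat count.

Alpha=5; Beta=5; Gamma=4; Delta=4

With modified divisor 9200: modified quotas Alpha 5.925, Beta 5.733, Gamma 4.062, Delta 4.033.
Rounding down: Alpha 5, Beta 5, Gamma 4, Delta 4 (total 18).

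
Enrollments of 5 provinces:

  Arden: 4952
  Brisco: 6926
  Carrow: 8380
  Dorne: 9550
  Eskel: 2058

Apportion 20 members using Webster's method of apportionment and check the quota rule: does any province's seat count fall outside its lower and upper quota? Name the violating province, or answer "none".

none

Standard quotas: Arden 3.108, Brisco 4.347, Carrow 5.260, Dorne 5.994, Eskel 1.292.
Webster allocation: Arden 3, Brisco 5, Carrow 5, Dorne 6, Eskel 1.
Every allocation lies between the lower and upper quota.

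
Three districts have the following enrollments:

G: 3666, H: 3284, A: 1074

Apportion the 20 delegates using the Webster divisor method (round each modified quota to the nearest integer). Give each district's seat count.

G: 9, H: 8, A: 3

Standard divisor 8024/20 ≈ 401.2; standard quotas: G 9.138, H 8.185, A 2.677.
Rounding to the nearest integer gives G 9, H 8, A 3 — total 20, matching the house size, so no adjustment is needed.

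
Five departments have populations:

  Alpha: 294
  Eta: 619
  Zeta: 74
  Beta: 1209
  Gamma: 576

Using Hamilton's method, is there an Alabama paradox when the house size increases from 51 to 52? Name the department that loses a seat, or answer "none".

Alpha

At 51 seats: Alpha 6, Eta 11, Zeta 1, Beta 22, Gamma 11.
At 52 seats: Alpha 5, Eta 12, Zeta 1, Beta 23, Gamma 11.
Alpha drops from 6 to 5.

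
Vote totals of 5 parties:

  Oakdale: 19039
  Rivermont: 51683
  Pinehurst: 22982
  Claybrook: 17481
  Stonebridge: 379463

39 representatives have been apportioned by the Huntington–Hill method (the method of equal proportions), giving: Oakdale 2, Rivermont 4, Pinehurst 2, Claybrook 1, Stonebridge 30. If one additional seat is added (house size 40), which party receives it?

Priority for the next seat is population ÷ (√(s·(s+1))).
Priorities: Oakdale 7772.639, Rivermont 11556.670, Pinehurst 9382.362, Claybrook 12360.934, Stonebridge 12443.082.
Highest priority: Stonebridge.

Stonebridge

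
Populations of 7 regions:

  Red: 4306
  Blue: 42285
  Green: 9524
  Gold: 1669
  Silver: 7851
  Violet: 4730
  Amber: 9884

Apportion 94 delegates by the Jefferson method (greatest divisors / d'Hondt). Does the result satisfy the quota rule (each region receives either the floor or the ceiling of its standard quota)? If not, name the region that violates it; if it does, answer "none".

Blue

Standard quotas: Red 5.044, Blue 49.531, Green 11.156, Gold 1.955, Silver 9.196, Violet 5.541, Amber 11.578.
Jefferson allocation: Red 5, Blue 51, Green 11, Gold 2, Silver 9, Violet 5, Amber 11.
Blue has quota 49.531 (lower 49, upper 50) but receives 51 — outside the quota interval.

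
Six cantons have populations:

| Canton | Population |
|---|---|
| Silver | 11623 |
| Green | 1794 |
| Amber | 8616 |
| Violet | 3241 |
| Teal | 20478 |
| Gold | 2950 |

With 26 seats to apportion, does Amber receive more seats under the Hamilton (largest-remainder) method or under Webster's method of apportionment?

Hamilton: Silver 6, Green 1, Amber 5, Violet 2, Teal 11, Gold 1.
Webster: Silver 6, Green 1, Amber 4, Violet 2, Teal 11, Gold 2.
Amber gets 5 under Hamilton and 4 under Webster.

Hamilton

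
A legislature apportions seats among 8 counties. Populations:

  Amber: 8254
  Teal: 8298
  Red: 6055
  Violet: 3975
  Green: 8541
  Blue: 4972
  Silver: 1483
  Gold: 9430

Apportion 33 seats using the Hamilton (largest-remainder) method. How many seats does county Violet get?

3

The standard divisor is 51008/33 ≈ 1545.697.
Standard quotas: Amber 5.3400, Teal 5.3685, Red 3.9173, Violet 2.5717, Green 5.5257, Blue 3.2167, Silver 0.9594, Gold 6.1008.
Lower quotas: Amber 5, Teal 5, Red 3, Violet 2, Green 5, Blue 3, Silver 0, Gold 6 (sum 29, leaving 4 seats).
Remainders in descending order: Silver 0.9594, Red 0.9173, Violet 0.5717, Green 0.5257, Teal 0.3685, Amber 0.3400, Blue 0.2167, Gold 0.1008.
Largest remainders: Silver, Red, Violet, Green receive the extra seats.
Violet receives 3.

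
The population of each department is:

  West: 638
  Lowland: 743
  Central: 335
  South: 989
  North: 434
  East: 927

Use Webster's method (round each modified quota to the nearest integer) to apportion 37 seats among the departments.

Standard divisor 4066/37 ≈ 109.892; standard quotas: West 5.806, Lowland 6.761, Central 3.048, South 9.000, North 3.949, East 8.436.
Rounding to the nearest integer gives West 6, Lowland 7, Central 3, South 9, North 4, East 8 — total 37, matching the house size, so no adjustment is needed.

West 6; Lowland 7; Central 3; South 9; North 4; East 8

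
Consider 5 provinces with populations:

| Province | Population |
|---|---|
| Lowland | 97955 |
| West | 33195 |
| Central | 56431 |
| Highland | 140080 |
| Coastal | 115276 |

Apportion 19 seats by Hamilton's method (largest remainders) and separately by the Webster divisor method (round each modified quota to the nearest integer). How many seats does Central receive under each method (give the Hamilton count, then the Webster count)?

Hamilton: Lowland 4, West 2, Central 2, Highland 6, Coastal 5.
Webster: Lowland 4, West 1, Central 3, Highland 6, Coastal 5.
Central gets 2 under Hamilton and 3 under Webster.

2 and 3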